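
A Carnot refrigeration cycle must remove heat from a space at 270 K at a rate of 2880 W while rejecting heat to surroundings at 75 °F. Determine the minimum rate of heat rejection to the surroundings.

T_H = 75 °F → (75 − 32) × 5/9 = 23.89 °C = 297.04 K.
For a reversible cycle Q_H/Q_C = T_H/T_C, so Q_H = Q_C·T_H/T_C = 2880 × 297.04/270.00 = 3170 W.

Q̇_H ≈ 3170 W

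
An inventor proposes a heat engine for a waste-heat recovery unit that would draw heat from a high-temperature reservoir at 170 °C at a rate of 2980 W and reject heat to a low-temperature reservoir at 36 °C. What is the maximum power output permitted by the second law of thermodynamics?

T_H = 170 °C → 170 + 273.15 = 443.15 K.
T_C = 36 °C → 36 + 273.15 = 309.15 K.
By the Carnot theorem, η_max = 1 − T_C/T_H = 1 − 309.15/443.15 = 0.3024.
W_max = η_max · Q_H = 0.3024 × 2980 = 901.1 W.

Ẇ_max ≈ 901.1 W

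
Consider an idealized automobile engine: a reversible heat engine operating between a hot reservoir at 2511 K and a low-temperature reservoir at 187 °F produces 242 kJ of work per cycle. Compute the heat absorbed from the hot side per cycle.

T_C = 187 °F → (187 − 32) × 5/9 = 86.11 °C = 359.26 K.
For a reversible engine, η = 1 − T_C/T_H = 1 − 359.26/2511.00 = 0.8569.
Q_H = W/η = 242/0.8569 = 282 kJ.

Q_H ≈ 282 kJ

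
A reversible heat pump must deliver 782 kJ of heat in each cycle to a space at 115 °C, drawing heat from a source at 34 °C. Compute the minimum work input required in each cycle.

T_H = 115 °C → 115 + 273.15 = 388.15 K.
T_C = 34 °C → 34 + 273.15 = 307.15 K.
COP_HP = T_H/(T_H − T_C) = 388.15/81.00 = 4.7920.
W = Q_H/COP_HP = 782/4.7920 = 163 kJ.

W_in ≈ 163 kJ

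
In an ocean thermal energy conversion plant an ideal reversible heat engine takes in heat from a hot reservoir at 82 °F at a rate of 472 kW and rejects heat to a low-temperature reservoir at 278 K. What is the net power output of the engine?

T_H = 82 °F → (82 − 32) × 5/9 = 27.78 °C = 300.93 K.
Carnot efficiency: η = 1 − T_C/T_H = 1 − 278.00/300.93 = 0.0762.
W = η·Q_H = 0.0762 × 472 = 35.96 kW.

Ẇ ≈ 35.96 kW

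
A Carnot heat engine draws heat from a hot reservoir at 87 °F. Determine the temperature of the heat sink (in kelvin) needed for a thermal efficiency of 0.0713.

T_C ≈ 282 K

T_H = 87 °F → (87 − 32) × 5/9 = 30.56 °C = 303.71 K.
From η = 1 − T_C/T_H, T_C = T_H·(1 − η) = 303.71 × (1 − 0.0713) = 282 K.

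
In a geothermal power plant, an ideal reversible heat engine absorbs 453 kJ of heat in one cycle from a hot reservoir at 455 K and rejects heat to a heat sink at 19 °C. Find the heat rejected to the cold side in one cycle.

Q_C ≈ 291 kJ

T_C = 19 °C → 19 + 273.15 = 292.15 K.
Since the cycle is reversible, η = 1 − T_C/T_H = 1 − 292.15/455.00 = 0.3579.
For a reversible cycle Q_C/Q_H = T_C/T_H, so Q_C = 453 × 292.15/455.00 = 291 kJ.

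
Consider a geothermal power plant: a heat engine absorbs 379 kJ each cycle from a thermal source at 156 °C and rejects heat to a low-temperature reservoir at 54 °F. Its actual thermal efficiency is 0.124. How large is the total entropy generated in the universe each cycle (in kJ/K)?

ΔS_univ ≈ 0.280 kJ/K

T_H = 156 °C → 156 + 273.15 = 429.15 K.
T_C = 54 °F → (54 − 32) × 5/9 = 12.22 °C = 285.37 K.
W = η·Q_H = 0.124 × 379 = 47.00 kJ, so Q_C = Q_H − W = 332.0 kJ.
Entropy balance on the reservoirs: −Q_H/T_H = -0.8831 kJ/K, +Q_C/T_C = 1.163 kJ/K.
ΔS_univ = −Q_H/T_H + Q_C/T_C = 0.280 kJ/K (> 0, since η = 0.124 < η_Carnot = 0.335).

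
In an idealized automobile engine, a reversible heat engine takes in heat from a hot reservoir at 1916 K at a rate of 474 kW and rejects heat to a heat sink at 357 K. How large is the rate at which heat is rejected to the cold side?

Q̇_C ≈ 88.32 kW

The Carnot efficiency is η = 1 − T_C/T_H = 1 − 357.00/1916.00 = 0.8137.
For a reversible cycle Q_C/Q_H = T_C/T_H, so Q_C = 474 × 357.00/1916.00 = 88.32 kW.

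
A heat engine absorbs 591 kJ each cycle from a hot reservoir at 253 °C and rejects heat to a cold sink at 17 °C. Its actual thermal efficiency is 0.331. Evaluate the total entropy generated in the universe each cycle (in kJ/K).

ΔS_univ ≈ 0.2394 kJ/K

T_H = 253 °C → 253 + 273.15 = 526.15 K.
T_C = 17 °C → 17 + 273.15 = 290.15 K.
W = η·Q_H = 0.331 × 591 = 195.6 kJ, so Q_C = Q_H − W = 395.4 kJ.
The hot reservoir loses entropy Q_H/T_H = 591/526.15 = 1.123 kJ/K; the cold reservoir gains Q_C/T_C = 395.4/290.15 = 1.363 kJ/K.
ΔS_univ = −Q_H/T_H + Q_C/T_C = 0.2394 kJ/K (> 0, since η = 0.331 < η_Carnot = 0.449).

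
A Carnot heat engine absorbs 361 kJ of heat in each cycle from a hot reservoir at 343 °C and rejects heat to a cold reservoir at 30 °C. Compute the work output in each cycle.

T_H = 343 °C → 343 + 273.15 = 616.15 K.
T_C = 30 °C → 30 + 273.15 = 303.15 K.
The Carnot efficiency is η = 1 − T_C/T_H = 1 − 303.15/616.15 = 0.5080.
W = η·Q_H = 0.5080 × 361 = 183 kJ.

W ≈ 183 kJ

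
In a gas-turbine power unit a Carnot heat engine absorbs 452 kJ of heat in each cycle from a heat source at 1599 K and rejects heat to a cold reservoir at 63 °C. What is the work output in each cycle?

W ≈ 357.0 kJ

T_C = 63 °C → 63 + 273.15 = 336.15 K.
For a reversible engine, η = 1 − T_C/T_H = 1 − 336.15/1599.00 = 0.7898.
W = η·Q_H = 0.7898 × 452 = 357.0 kJ.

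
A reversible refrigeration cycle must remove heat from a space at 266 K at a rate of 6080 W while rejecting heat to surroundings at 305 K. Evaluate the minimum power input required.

Ẇ_in ≈ 891.4 W

The reversible coefficient of performance is COP_R = T_C/(T_H − T_C) = 266.00/39.00 = 6.8205.
W = Q_C/COP_R = 6080/6.8205 = 891.4 W.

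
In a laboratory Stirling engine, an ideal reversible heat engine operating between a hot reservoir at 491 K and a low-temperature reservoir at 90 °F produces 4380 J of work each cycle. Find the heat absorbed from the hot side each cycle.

T_C = 90 °F → (90 − 32) × 5/9 = 32.22 °C = 305.37 K.
For a reversible engine, η = 1 − T_C/T_H = 1 − 305.37/491.00 = 0.3781.
Q_H = W/η = 4380/0.3781 = 11590 J.

Q_H ≈ 11590 J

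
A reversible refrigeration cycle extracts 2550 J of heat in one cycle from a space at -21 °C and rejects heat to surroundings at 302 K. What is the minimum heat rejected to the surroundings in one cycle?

Q_H ≈ 3050 J

T_C = -21 °C → -21 + 273.15 = 252.15 K.
For a reversible cycle Q_H/Q_C = T_H/T_C, so Q_H = Q_C·T_H/T_C = 2550 × 302.00/252.15 = 3050 J.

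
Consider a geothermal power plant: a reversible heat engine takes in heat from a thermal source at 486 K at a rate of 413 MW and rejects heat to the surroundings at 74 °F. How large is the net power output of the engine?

T_C = 74 °F → (74 − 32) × 5/9 = 23.33 °C = 296.48 K.
Carnot efficiency: η = 1 − T_C/T_H = 1 − 296.48/486.00 = 0.3900.
W = η·Q_H = 0.3900 × 413 = 161.1 MW.

Ẇ ≈ 161.1 MW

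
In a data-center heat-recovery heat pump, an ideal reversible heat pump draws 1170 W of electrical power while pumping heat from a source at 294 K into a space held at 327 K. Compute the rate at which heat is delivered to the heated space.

For a reversible heat pump, COP_HP = T_H/(T_H − T_C) = 327.00/33.00 = 9.9091.
Q_H = COP_HP · W = 9.9091 × 1170 = 11600 W.

Q̇_H ≈ 11600 W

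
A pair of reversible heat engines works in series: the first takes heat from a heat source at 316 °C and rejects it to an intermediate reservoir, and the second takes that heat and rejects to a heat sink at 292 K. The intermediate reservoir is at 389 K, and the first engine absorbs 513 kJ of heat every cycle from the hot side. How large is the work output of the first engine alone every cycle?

W₁ ≈ 174.3 kJ

T_H = 316 °C → 316 + 273.15 = 589.15 K.
First-stage efficiency η₁ = 1 − T_m/T_H = 1 − 389.00/589.15 = 0.3397.
W₁ = η₁·Q_H = 0.3397 × 513 = 174.3 kJ.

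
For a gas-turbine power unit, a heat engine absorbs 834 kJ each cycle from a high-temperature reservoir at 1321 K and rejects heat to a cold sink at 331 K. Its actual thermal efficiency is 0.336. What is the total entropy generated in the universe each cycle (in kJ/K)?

ΔS_univ ≈ 1.042 kJ/K

W = η·Q_H = 0.336 × 834 = 280.2 kJ, so Q_C = Q_H − W = 553.8 kJ.
Reservoir entropy changes: ΔS_H = −Q_H/T_H = −834/1321.00 = -0.6313 kJ/K and ΔS_C = +Q_C/T_C = 553.8/331.00 = 1.673 kJ/K.
ΔS_univ = −Q_H/T_H + Q_C/T_C = 1.042 kJ/K (> 0, since η = 0.336 < η_Carnot = 0.749).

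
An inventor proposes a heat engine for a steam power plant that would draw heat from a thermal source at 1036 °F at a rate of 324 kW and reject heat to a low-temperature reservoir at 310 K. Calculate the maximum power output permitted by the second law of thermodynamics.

T_H = 1036 °F → (1036 − 32) × 5/9 = 557.78 °C = 830.93 K.
The upper bound on efficiency is η_max = 1 − T_C/T_H = 1 − 310.00/830.93 = 0.6269.
W_max = η_max · Q_H = 0.6269 × 324 = 203 kW.

Ẇ_max ≈ 203 kW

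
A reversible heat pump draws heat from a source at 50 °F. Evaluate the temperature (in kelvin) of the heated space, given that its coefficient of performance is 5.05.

T_H ≈ 353 K

T_C = 50 °F → (50 − 32) × 5/9 = 10.00 °C = 283.15 K.
COP_HP = T_H/(T_H − T_C) ⇒ T_H = T_C·COP_HP/(COP_HP − 1) = 283.15 × 5.05/(5.05 − 1) = 353 K.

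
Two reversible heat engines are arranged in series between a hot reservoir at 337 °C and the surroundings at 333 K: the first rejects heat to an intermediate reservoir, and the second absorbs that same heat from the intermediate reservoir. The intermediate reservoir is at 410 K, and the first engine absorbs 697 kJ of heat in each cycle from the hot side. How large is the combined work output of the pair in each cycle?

T_H = 337 °C → 337 + 273.15 = 610.15 K.
Two reversible stages in series are equivalent to a single Carnot engine between T_H and T_C, so η_total = 1 − T_C/T_H = 1 − 333.00/610.15 = 0.4542.
W_total = η_total · Q_H = 0.4542 × 697 = 317 kJ.

W_total ≈ 317 kJ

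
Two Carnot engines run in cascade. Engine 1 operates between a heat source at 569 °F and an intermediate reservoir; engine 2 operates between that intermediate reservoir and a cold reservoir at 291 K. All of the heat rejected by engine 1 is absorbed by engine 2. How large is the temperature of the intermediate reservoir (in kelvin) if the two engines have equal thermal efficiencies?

T_m ≈ 407.8 K

T_H = 569 °F → (569 − 32) × 5/9 = 298.33 °C = 571.48 K.
Equal efficiencies require 1 − T_m/T_H = 1 − T_C/T_m, i.e. T_m/T_H = T_C/T_m, so T_m = √(T_H·T_C) = √(571.48 × 291.00) = 407.8 K.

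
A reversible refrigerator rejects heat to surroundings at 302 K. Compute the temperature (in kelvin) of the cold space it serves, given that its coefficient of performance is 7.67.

T_C ≈ 267 K

COP_R = T_C/(T_H − T_C) ⇒ T_C = T_H·COP_R/(1 + COP_R) = 302.00 × 7.67/(1 + 7.67) = 267 K.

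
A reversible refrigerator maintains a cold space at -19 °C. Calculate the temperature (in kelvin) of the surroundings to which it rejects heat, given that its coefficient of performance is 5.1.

T_C = -19 °C → -19 + 273.15 = 254.15 K.
COP_R = T_C/(T_H − T_C) ⇒ T_H = T_C·(1 + 1/COP_R) = 254.15 × (1 + 1/5.1) = 304 K.

T_H ≈ 304 K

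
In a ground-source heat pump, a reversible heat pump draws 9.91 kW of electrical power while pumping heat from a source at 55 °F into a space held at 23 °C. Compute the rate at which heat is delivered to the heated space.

T_H = 23 °C → 23 + 273.15 = 296.15 K.
T_C = 55 °F → (55 − 32) × 5/9 = 12.78 °C = 285.93 K.
Reversible heating COP: COP_HP = T_H/(T_H − T_C) = 296.15/10.22 = 28.9712.
Q_H = COP_HP · W = 28.9712 × 9.91 = 287 kW.

Q̇_H ≈ 287 kW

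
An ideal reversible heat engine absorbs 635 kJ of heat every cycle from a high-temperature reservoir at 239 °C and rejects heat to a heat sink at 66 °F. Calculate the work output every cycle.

W ≈ 272.9 kJ

T_H = 239 °C → 239 + 273.15 = 512.15 K.
T_C = 66 °F → (66 − 32) × 5/9 = 18.89 °C = 292.04 K.
Carnot efficiency: η = 1 − T_C/T_H = 1 − 292.04/512.15 = 0.4298.
W = η·Q_H = 0.4298 × 635 = 272.9 kJ.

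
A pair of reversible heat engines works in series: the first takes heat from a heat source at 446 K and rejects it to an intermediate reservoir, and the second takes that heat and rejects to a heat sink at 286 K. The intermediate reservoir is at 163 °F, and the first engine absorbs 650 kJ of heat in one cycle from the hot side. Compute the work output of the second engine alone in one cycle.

W₂ ≈ 87.34 kJ

T_m = 163 °F → (163 − 32) × 5/9 = 72.78 °C = 345.93 K.
Heat entering the second stage: Q_m = Q_H·(T_m/T_H) = 650 × 345.93/446.00 = 504.2 kJ.
Second-stage efficiency η₂ = 1 − T_C/T_m = 1 − 286.00/345.93 = 0.1732, so W₂ = η₂·Q_m = 87.34 kJ.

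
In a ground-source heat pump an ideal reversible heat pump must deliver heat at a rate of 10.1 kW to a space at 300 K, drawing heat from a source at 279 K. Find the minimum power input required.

Ẇ_in ≈ 0.707 kW

For a reversible heat pump, COP_HP = T_H/(T_H − T_C) = 300.00/21.00 = 14.2857.
W = Q_H/COP_HP = 10.1/14.2857 = 0.707 kW.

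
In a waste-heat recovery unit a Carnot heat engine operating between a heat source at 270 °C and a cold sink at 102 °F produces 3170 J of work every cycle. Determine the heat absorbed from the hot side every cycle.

T_H = 270 °C → 270 + 273.15 = 543.15 K.
T_C = 102 °F → (102 − 32) × 5/9 = 38.89 °C = 312.04 K.
The Carnot efficiency is η = 1 − T_C/T_H = 1 − 312.04/543.15 = 0.4255.
Q_H = W/η = 3170/0.4255 = 7450 J.

Q_H ≈ 7450 J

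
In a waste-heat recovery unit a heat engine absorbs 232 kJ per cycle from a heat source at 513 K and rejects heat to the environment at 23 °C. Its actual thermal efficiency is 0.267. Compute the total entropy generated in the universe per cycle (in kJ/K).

ΔS_univ ≈ 0.1220 kJ/K

T_C = 23 °C → 23 + 273.15 = 296.15 K.
W = η·Q_H = 0.267 × 232 = 61.94 kJ, so Q_C = Q_H − W = 170.1 kJ.
Entropy balance on the reservoirs: −Q_H/T_H = -0.4522 kJ/K, +Q_C/T_C = 0.5742 kJ/K.
ΔS_univ = −Q_H/T_H + Q_C/T_C = 0.1220 kJ/K (> 0, since η = 0.267 < η_Carnot = 0.423).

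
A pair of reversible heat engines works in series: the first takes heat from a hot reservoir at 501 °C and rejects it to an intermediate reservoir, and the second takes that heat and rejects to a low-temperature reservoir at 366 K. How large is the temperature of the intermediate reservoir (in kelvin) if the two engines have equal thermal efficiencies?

T_H = 501 °C → 501 + 273.15 = 774.15 K.
Equal efficiencies require 1 − T_m/T_H = 1 − T_C/T_m, i.e. T_m/T_H = T_C/T_m, so T_m = √(T_H·T_C) = √(774.15 × 366.00) = 532 K.

T_m ≈ 532 K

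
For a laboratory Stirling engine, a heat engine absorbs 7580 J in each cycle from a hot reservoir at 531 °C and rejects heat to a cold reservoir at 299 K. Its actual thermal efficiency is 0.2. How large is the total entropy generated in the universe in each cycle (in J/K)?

T_H = 531 °C → 531 + 273.15 = 804.15 K.
W = η·Q_H = 0.2 × 7580 = 1516 J, so Q_C = Q_H − W = 6064 J.
Reservoir entropy changes: ΔS_H = −Q_H/T_H = −7580/804.15 = -9.426 J/K and ΔS_C = +Q_C/T_C = 6064/299.00 = 20.28 J/K.
ΔS_univ = −Q_H/T_H + Q_C/T_C = 10.9 J/K (> 0, since η = 0.2 < η_Carnot = 0.628).

ΔS_univ ≈ 10.9 J/K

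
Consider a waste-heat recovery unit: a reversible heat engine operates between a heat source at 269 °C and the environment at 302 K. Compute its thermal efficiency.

T_H = 269 °C → 269 + 273.15 = 542.15 K.
η_rev = 1 − T_C/T_H = 1 − 302.00/542.15 = 0.443.

η ≈ 0.443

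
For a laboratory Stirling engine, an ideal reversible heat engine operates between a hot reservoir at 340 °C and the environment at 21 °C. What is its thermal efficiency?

η ≈ 0.520

T_H = 340 °C → 340 + 273.15 = 613.15 K.
T_C = 21 °C → 21 + 273.15 = 294.15 K.
η_rev = 1 − T_C/T_H = 1 − 294.15/613.15 = 0.520.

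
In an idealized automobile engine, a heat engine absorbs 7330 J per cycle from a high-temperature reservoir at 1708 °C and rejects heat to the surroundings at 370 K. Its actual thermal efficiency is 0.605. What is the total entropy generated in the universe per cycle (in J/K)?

ΔS_univ ≈ 4.125 J/K

T_H = 1708 °C → 1708 + 273.15 = 1981.15 K.
W = η·Q_H = 0.605 × 7330 = 4435 J, so Q_C = Q_H − W = 2895 J.
Reservoir entropy changes: ΔS_H = −Q_H/T_H = −7330/1981.15 = -3.700 J/K and ΔS_C = +Q_C/T_C = 2895/370.00 = 7.825 J/K.
ΔS_univ = −Q_H/T_H + Q_C/T_C = 4.125 J/K (> 0, since η = 0.605 < η_Carnot = 0.813).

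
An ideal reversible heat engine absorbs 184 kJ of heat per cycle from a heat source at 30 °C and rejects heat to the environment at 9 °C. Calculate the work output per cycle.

T_H = 30 °C → 30 + 273.15 = 303.15 K.
T_C = 9 °C → 9 + 273.15 = 282.15 K.
For a reversible engine, η = 1 − T_C/T_H = 1 − 282.15/303.15 = 0.0693.
W = η·Q_H = 0.0693 × 184 = 12.7 kJ.

W ≈ 12.7 kJ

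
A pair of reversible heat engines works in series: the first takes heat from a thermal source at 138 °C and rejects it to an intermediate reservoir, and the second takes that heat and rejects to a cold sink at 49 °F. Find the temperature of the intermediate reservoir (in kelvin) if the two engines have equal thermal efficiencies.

T_H = 138 °C → 138 + 273.15 = 411.15 K.
T_C = 49 °F → (49 − 32) × 5/9 = 9.44 °C = 282.59 K.
Equal efficiencies require 1 − T_m/T_H = 1 − T_C/T_m, i.e. T_m/T_H = T_C/T_m, so T_m = √(T_H·T_C) = √(411.15 × 282.59) = 341 K.

T_m ≈ 341 K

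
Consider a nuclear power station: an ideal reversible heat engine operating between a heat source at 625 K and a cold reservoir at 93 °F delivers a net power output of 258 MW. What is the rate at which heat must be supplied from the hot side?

Q̇_H ≈ 507 MW

T_C = 93 °F → (93 − 32) × 5/9 = 33.89 °C = 307.04 K.
For a reversible engine, η = 1 − T_C/T_H = 1 − 307.04/625.00 = 0.5087.
Q_H = W/η = 258/0.5087 = 507 MW.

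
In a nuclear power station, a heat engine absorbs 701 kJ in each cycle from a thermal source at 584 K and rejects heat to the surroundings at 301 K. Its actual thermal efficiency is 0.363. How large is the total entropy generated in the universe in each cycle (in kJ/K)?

W = η·Q_H = 0.363 × 701 = 254.5 kJ, so Q_C = Q_H − W = 446.5 kJ.
Reservoir entropy changes: ΔS_H = −Q_H/T_H = −701/584.00 = -1.200 kJ/K and ΔS_C = +Q_C/T_C = 446.5/301.00 = 1.484 kJ/K.
ΔS_univ = −Q_H/T_H + Q_C/T_C = 0.283 kJ/K (> 0, since η = 0.363 < η_Carnot = 0.485).

ΔS_univ ≈ 0.283 kJ/K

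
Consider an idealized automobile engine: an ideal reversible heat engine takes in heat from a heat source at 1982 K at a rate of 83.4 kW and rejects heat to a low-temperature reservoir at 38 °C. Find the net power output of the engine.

Ẇ ≈ 70.31 kW

T_C = 38 °C → 38 + 273.15 = 311.15 K.
For a reversible engine, η = 1 − T_C/T_H = 1 − 311.15/1982.00 = 0.8430.
W = η·Q_H = 0.8430 × 83.4 = 70.31 kW.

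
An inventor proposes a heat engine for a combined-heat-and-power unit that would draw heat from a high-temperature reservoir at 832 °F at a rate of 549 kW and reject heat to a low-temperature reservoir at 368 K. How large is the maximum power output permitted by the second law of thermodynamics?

T_H = 832 °F → (832 − 32) × 5/9 = 444.44 °C = 717.59 K.
No engine can exceed the Carnot limit: η_max = 1 − T_C/T_H = 1 − 368.00/717.59 = 0.4872.
W_max = η_max · Q_H = 0.4872 × 549 = 267 kW.

Ẇ_max ≈ 267 kW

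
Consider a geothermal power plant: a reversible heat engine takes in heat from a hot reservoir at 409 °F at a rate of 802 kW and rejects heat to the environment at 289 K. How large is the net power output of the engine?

Ẇ ≈ 322 kW

T_H = 409 °F → (409 − 32) × 5/9 = 209.44 °C = 482.59 K.
Since the cycle is reversible, η = 1 − T_C/T_H = 1 − 289.00/482.59 = 0.4012.
W = η·Q_H = 0.4012 × 802 = 322 kW.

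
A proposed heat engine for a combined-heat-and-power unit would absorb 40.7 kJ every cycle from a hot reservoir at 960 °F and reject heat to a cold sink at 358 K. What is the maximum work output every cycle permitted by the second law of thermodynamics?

T_H = 960 °F → (960 − 32) × 5/9 = 515.56 °C = 788.71 K.
By the Carnot theorem, η_max = 1 − T_C/T_H = 1 − 358.00/788.71 = 0.5461.
W_max = η_max · Q_H = 0.5461 × 40.7 = 22.2 kJ.

W_max ≈ 22.2 kJ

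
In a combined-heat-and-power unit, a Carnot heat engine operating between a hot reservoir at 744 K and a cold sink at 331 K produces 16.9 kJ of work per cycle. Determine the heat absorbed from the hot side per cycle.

The Carnot efficiency is η = 1 − T_C/T_H = 1 − 331.00/744.00 = 0.5551.
Q_H = W/η = 16.9/0.5551 = 30.44 kJ.

Q_H ≈ 30.44 kJ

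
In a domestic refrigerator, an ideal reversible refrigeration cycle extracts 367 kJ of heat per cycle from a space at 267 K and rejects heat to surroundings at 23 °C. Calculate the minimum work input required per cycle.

T_H = 23 °C → 23 + 273.15 = 296.15 K.
Carnot COP: COP_R = T_C/(T_H − T_C) = 267.00/29.15 = 9.1595.
W = Q_C/COP_R = 367/9.1595 = 40.1 kJ.

W_in ≈ 40.1 kJ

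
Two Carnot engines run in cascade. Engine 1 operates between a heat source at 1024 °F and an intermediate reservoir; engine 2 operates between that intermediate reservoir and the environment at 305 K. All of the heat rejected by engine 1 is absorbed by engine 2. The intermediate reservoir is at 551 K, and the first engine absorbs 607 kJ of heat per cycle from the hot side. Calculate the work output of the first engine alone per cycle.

T_H = 1024 °F → (1024 − 32) × 5/9 = 551.11 °C = 824.26 K.
First-stage efficiency η₁ = 1 − T_m/T_H = 1 − 551.00/824.26 = 0.3315.
W₁ = η₁·Q_H = 0.3315 × 607 = 201 kJ.

W₁ ≈ 201 kJ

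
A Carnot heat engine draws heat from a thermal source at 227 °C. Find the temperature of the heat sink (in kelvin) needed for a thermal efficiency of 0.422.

T_C ≈ 289 K

T_H = 227 °C → 227 + 273.15 = 500.15 K.
From η = 1 − T_C/T_H, T_C = T_H·(1 − η) = 500.15 × (1 − 0.422) = 289 K.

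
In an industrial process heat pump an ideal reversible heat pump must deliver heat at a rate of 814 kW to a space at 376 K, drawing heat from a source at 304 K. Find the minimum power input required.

COP_HP = T_H/(T_H − T_C) = 376.00/72.00 = 5.2222.
W = Q_H/COP_HP = 814/5.2222 = 156 kW.

Ẇ_in ≈ 156 kW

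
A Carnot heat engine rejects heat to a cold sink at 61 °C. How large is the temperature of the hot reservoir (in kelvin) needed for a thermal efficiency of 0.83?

T_H ≈ 1966 K

T_C = 61 °C → 61 + 273.15 = 334.15 K.
From η = 1 − T_C/T_H, solving for T_H gives T_H = T_C/(1 − η) = 334.15/(1 − 0.83) = 1966 K.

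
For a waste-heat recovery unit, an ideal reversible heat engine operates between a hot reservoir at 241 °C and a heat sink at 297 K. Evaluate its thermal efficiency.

η ≈ 0.422

T_H = 241 °C → 241 + 273.15 = 514.15 K.
η_rev = 1 − T_C/T_H = 1 − 297.00/514.15 = 0.422.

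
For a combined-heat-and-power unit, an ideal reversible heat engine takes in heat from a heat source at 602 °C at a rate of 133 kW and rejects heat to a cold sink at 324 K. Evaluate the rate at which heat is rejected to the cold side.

Q̇_C ≈ 49.24 kW

T_H = 602 °C → 602 + 273.15 = 875.15 K.
Since the cycle is reversible, η = 1 − T_C/T_H = 1 − 324.00/875.15 = 0.6298.
For a reversible cycle Q_C/Q_H = T_C/T_H, so Q_C = 133 × 324.00/875.15 = 49.24 kW.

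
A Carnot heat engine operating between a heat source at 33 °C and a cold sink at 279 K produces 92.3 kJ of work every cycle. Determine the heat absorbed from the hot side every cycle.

Q_H ≈ 1040 kJ

T_H = 33 °C → 33 + 273.15 = 306.15 K.
Since the cycle is reversible, η = 1 − T_C/T_H = 1 − 279.00/306.15 = 0.0887.
Q_H = W/η = 92.3/0.0887 = 1040 kJ.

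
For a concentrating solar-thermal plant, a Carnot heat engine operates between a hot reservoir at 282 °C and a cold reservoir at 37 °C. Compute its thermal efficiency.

T_H = 282 °C → 282 + 273.15 = 555.15 K.
T_C = 37 °C → 37 + 273.15 = 310.15 K.
For a reversible engine, η = 1 − T_C/T_H = 1 − 310.15/555.15 = 0.441.

η ≈ 0.441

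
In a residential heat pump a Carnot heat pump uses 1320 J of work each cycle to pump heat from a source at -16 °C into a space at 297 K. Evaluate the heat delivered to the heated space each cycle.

Q_H ≈ 9840 J

T_C = -16 °C → -16 + 273.15 = 257.15 K.
For a reversible heat pump, COP_HP = T_H/(T_H − T_C) = 297.00/39.85 = 7.4529.
Q_H = COP_HP · W = 7.4529 × 1320 = 9840 J.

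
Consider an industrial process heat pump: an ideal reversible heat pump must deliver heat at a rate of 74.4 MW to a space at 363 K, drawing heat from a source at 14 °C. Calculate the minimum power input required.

Ẇ_in ≈ 15.55 MW

T_C = 14 °C → 14 + 273.15 = 287.15 K.
The Carnot heat-pump COP is COP_HP = T_H/(T_H − T_C) = 363.00/75.85 = 4.7858.
W = Q_H/COP_HP = 74.4/4.7858 = 15.55 MW.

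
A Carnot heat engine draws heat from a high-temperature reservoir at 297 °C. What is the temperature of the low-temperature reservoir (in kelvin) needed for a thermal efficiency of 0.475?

T_H = 297 °C → 297 + 273.15 = 570.15 K.
From η = 1 − T_C/T_H, T_C = T_H·(1 − η) = 570.15 × (1 − 0.475) = 299 K.

T_C ≈ 299 K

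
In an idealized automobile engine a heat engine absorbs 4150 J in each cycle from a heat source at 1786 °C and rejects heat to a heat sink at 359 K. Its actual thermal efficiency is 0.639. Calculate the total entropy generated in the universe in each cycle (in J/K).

ΔS_univ ≈ 2.16 J/K

T_H = 1786 °C → 1786 + 273.15 = 2059.15 K.
W = η·Q_H = 0.639 × 4150 = 2652 J, so Q_C = Q_H − W = 1498 J.
The hot reservoir loses entropy Q_H/T_H = 4150/2059.15 = 2.015 J/K; the cold reservoir gains Q_C/T_C = 1498/359.00 = 4.173 J/K.
ΔS_univ = −Q_H/T_H + Q_C/T_C = 2.16 J/K (> 0, since η = 0.639 < η_Carnot = 0.826).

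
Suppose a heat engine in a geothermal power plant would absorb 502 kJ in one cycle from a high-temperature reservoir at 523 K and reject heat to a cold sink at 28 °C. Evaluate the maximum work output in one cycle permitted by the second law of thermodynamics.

W_max ≈ 212.9 kJ

T_C = 28 °C → 28 + 273.15 = 301.15 K.
No engine can exceed the Carnot limit: η_max = 1 − T_C/T_H = 1 − 301.15/523.00 = 0.4242.
W_max = η_max · Q_H = 0.4242 × 502 = 212.9 kJ.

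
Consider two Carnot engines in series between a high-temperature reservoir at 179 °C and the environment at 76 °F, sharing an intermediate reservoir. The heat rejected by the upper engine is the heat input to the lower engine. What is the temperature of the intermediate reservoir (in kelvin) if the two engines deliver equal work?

T_H = 179 °C → 179 + 273.15 = 452.15 K.
T_C = 76 °F → (76 − 32) × 5/9 = 24.44 °C = 297.59 K.
For reversible stages Q_m = Q_H·(T_m/T_H). Setting W₁ = Q_H(1 − T_m/T_H) equal to W₂ = Q_m(1 − T_C/T_m) = Q_H·(T_m − T_C)/T_H gives T_H − T_m = T_m − T_C, so T_m = (T_H + T_C)/2 = (452.15 + 297.59)/2 = 375 K.

T_m ≈ 375 K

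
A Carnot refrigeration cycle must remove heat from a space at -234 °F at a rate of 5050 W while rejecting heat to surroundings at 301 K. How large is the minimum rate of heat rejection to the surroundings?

T_C = -234 °F → (-234 − 32) × 5/9 = -147.78 °C = 125.37 K.
For a reversible cycle Q_H/Q_C = T_H/T_C, so Q_H = Q_C·T_H/T_C = 5050 × 301.00/125.37 = 12100 W.

Q̇_H ≈ 12100 W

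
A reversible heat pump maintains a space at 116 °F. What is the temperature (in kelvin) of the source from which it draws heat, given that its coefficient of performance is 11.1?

T_H = 116 °F → (116 − 32) × 5/9 = 46.67 °C = 319.82 K.
COP_HP = T_H/(T_H − T_C) ⇒ T_C = T_H·(COP_HP − 1)/COP_HP = 319.82 × (11.1 − 1)/11.1 = 291 K.

T_C ≈ 291 K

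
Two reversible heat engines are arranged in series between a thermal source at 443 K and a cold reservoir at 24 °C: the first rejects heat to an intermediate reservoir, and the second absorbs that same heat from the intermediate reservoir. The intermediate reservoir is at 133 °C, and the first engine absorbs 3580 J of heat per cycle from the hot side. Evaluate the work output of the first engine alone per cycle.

T_C = 24 °C → 24 + 273.15 = 297.15 K.
T_m = 133 °C → 133 + 273.15 = 406.15 K.
First-stage efficiency η₁ = 1 − T_m/T_H = 1 − 406.15/443.00 = 0.0832.
W₁ = η₁·Q_H = 0.0832 × 3580 = 297.8 J.

W₁ ≈ 297.8 J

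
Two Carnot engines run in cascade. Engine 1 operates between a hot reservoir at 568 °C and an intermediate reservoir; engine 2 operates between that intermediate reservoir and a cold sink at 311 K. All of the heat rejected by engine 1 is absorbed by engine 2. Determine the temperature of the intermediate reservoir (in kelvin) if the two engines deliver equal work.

T_m ≈ 576 K

T_H = 568 °C → 568 + 273.15 = 841.15 K.
For reversible stages Q_m = Q_H·(T_m/T_H). Setting W₁ = Q_H(1 − T_m/T_H) equal to W₂ = Q_m(1 − T_C/T_m) = Q_H·(T_m − T_C)/T_H gives T_H − T_m = T_m − T_C, so T_m = (T_H + T_C)/2 = (841.15 + 311.00)/2 = 576 K.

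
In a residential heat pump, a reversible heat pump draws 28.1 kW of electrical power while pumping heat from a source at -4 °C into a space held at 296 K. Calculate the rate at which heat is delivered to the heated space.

Q̇_H ≈ 310 kW

T_C = -4 °C → -4 + 273.15 = 269.15 K.
COP_HP = T_H/(T_H − T_C) = 296.00/26.85 = 11.0242.
Q_H = COP_HP · W = 11.0242 × 28.1 = 310 kW.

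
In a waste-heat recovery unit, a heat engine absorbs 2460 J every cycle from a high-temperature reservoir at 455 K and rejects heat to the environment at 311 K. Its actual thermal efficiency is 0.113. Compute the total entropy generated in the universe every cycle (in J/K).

ΔS_univ ≈ 1.61 J/K

W = η·Q_H = 0.113 × 2460 = 278.0 J, so Q_C = Q_H − W = 2182 J.
The hot reservoir loses entropy Q_H/T_H = 2460/455.00 = 5.407 J/K; the cold reservoir gains Q_C/T_C = 2182/311.00 = 7.016 J/K.
ΔS_univ = −Q_H/T_H + Q_C/T_C = 1.61 J/K (> 0, since η = 0.113 < η_Carnot = 0.316).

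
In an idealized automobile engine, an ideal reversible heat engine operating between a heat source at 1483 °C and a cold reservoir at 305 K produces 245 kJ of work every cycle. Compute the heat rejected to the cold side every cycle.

Q_C ≈ 51.5 kJ

T_H = 1483 °C → 1483 + 273.15 = 1756.15 K.
Since the cycle is reversible, η = 1 − T_C/T_H = 1 − 305.00/1756.15 = 0.8263.
Since Q_C/Q_H = T_C/T_H and Q_H = W/η, Q_C = W·T_C/(T_H − T_C) = 245 × 305.00/1451.15 = 51.5 kJ.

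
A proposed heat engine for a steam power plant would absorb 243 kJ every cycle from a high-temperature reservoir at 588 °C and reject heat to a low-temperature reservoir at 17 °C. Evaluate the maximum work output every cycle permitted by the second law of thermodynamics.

T_H = 588 °C → 588 + 273.15 = 861.15 K.
T_C = 17 °C → 17 + 273.15 = 290.15 K.
By the Carnot theorem, η_max = 1 − T_C/T_H = 1 − 290.15/861.15 = 0.6631.
W_max = η_max · Q_H = 0.6631 × 243 = 161.1 kJ.

W_max ≈ 161.1 kJ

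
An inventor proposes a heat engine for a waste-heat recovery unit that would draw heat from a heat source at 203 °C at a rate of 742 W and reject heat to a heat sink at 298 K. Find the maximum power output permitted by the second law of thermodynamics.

Ẇ_max ≈ 277.6 W

T_H = 203 °C → 203 + 273.15 = 476.15 K.
No engine can exceed the Carnot limit: η_max = 1 − T_C/T_H = 1 − 298.00/476.15 = 0.3741.
W_max = η_max · Q_H = 0.3741 × 742 = 277.6 W.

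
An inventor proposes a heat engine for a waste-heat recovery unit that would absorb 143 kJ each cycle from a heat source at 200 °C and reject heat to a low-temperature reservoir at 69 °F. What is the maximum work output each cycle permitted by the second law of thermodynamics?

W_max ≈ 54.2 kJ

T_H = 200 °C → 200 + 273.15 = 473.15 K.
T_C = 69 °F → (69 − 32) × 5/9 = 20.56 °C = 293.71 K.
No engine can exceed the Carnot limit: η_max = 1 − T_C/T_H = 1 − 293.71/473.15 = 0.3793.
W_max = η_max · Q_H = 0.3793 × 143 = 54.2 kJ.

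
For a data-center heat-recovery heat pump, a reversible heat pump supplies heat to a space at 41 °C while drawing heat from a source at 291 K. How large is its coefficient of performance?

T_H = 41 °C → 41 + 273.15 = 314.15 K.
For a reversible heat pump, COP_HP = T_H/(T_H − T_C) = 314.15/(314.15 − 291.00) = 13.6.

COP_HP ≈ 13.6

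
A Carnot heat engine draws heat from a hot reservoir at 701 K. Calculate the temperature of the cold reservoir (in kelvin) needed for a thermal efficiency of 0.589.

From η = 1 − T_C/T_H, T_C = T_H·(1 − η) = 701.00 × (1 − 0.589) = 288.1 K.

T_C ≈ 288.1 K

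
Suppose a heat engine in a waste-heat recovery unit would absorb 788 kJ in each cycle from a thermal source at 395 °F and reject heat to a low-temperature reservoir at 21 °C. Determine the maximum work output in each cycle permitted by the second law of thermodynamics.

T_H = 395 °F → (395 − 32) × 5/9 = 201.67 °C = 474.82 K.
T_C = 21 °C → 21 + 273.15 = 294.15 K.
The upper bound on efficiency is η_max = 1 − T_C/T_H = 1 − 294.15/474.82 = 0.3805.
W_max = η_max · Q_H = 0.3805 × 788 = 299.8 kJ.

W_max ≈ 299.8 kJ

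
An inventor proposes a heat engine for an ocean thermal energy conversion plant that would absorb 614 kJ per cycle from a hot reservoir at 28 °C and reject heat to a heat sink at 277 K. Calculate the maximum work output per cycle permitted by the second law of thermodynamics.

W_max ≈ 49.2 kJ

T_H = 28 °C → 28 + 273.15 = 301.15 K.
The second-law ceiling is the Carnot efficiency, η_max = 1 − T_C/T_H = 1 − 277.00/301.15 = 0.0802.
W_max = η_max · Q_H = 0.0802 × 614 = 49.2 kJ.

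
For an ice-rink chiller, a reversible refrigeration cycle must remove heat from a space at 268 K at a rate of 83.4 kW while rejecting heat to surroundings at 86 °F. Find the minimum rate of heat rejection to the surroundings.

Q̇_H ≈ 94.3 kW

T_H = 86 °F → (86 − 32) × 5/9 = 30.00 °C = 303.15 K.
For a reversible cycle Q_H/Q_C = T_H/T_C, so Q_H = Q_C·T_H/T_C = 83.4 × 303.15/268.00 = 94.3 kW.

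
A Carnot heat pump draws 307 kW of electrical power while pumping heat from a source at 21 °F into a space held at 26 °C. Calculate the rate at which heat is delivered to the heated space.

Q̇_H ≈ 2860 kW

T_H = 26 °C → 26 + 273.15 = 299.15 K.
T_C = 21 °F → (21 − 32) × 5/9 = -6.11 °C = 267.04 K.
The Carnot heat-pump COP is COP_HP = T_H/(T_H − T_C) = 299.15/32.11 = 9.3161.
Q_H = COP_HP · W = 9.3161 × 307 = 2860 kW.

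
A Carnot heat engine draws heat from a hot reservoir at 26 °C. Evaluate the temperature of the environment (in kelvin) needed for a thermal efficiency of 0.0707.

T_H = 26 °C → 26 + 273.15 = 299.15 K.
From η = 1 − T_C/T_H, T_C = T_H·(1 − η) = 299.15 × (1 − 0.0707) = 278.0 K.

T_C ≈ 278.0 K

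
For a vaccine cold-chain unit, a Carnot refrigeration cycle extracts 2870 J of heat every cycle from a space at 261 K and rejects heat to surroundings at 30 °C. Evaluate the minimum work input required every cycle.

W_in ≈ 463.5 J

T_H = 30 °C → 30 + 273.15 = 303.15 K.
COP_R = T_C/(T_H − T_C) = 261.00/42.15 = 6.1922.
W = Q_C/COP_R = 2870/6.1922 = 463.5 J.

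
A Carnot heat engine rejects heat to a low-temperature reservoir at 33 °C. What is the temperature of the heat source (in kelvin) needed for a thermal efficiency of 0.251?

T_H ≈ 409 K

T_C = 33 °C → 33 + 273.15 = 306.15 K.
From η = 1 − T_C/T_H, solving for T_H gives T_H = T_C/(1 − η) = 306.15/(1 − 0.251) = 409 K.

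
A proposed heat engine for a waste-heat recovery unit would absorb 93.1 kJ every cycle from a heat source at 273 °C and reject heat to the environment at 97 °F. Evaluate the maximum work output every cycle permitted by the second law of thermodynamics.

W_max ≈ 40.4 kJ

T_H = 273 °C → 273 + 273.15 = 546.15 K.
T_C = 97 °F → (97 − 32) × 5/9 = 36.11 °C = 309.26 K.
The second-law ceiling is the Carnot efficiency, η_max = 1 − T_C/T_H = 1 − 309.26/546.15 = 0.4337.
W_max = η_max · Q_H = 0.4337 × 93.1 = 40.4 kJ.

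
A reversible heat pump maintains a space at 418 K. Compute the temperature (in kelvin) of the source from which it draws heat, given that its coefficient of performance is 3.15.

COP_HP = T_H/(T_H − T_C) ⇒ T_C = T_H·(COP_HP − 1)/COP_HP = 418.00 × (3.15 − 1)/3.15 = 285 K.

T_C ≈ 285 K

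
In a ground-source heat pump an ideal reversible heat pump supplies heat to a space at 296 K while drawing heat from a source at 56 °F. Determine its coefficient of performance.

T_C = 56 °F → (56 − 32) × 5/9 = 13.33 °C = 286.48 K.
The Carnot heat-pump COP is COP_HP = T_H/(T_H − T_C) = 296.00/(296.00 − 286.48) = 31.1.

COP_HP ≈ 31.1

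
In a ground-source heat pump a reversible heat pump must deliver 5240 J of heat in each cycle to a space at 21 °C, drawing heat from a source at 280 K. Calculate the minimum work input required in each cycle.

W_in ≈ 252 J

T_H = 21 °C → 21 + 273.15 = 294.15 K.
For a reversible heat pump, COP_HP = T_H/(T_H − T_C) = 294.15/14.15 = 20.7880.
W = Q_H/COP_HP = 5240/20.7880 = 252 J.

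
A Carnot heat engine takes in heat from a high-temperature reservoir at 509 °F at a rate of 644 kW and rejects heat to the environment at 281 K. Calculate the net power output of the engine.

T_H = 509 °F → (509 − 32) × 5/9 = 265.00 °C = 538.15 K.
Carnot efficiency: η = 1 − T_C/T_H = 1 − 281.00/538.15 = 0.4778.
W = η·Q_H = 0.4778 × 644 = 307.7 kW.

Ẇ ≈ 307.7 kW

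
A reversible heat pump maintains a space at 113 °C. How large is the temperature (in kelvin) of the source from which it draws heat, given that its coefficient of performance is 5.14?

T_C ≈ 311.0 K

T_H = 113 °C → 113 + 273.15 = 386.15 K.
COP_HP = T_H/(T_H − T_C) ⇒ T_C = T_H·(COP_HP − 1)/COP_HP = 386.15 × (5.14 − 1)/5.14 = 311.0 K.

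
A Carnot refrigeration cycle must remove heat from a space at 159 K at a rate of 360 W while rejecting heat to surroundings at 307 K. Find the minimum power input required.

COP_R = T_C/(T_H − T_C) = 159.00/148.00 = 1.0743.
W = Q_C/COP_R = 360/1.0743 = 335.1 W.

Ẇ_in ≈ 335.1 W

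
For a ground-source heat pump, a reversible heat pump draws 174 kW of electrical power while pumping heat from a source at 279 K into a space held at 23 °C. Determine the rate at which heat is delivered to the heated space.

Q̇_H ≈ 3000 kW

T_H = 23 °C → 23 + 273.15 = 296.15 K.
For a reversible heat pump, COP_HP = T_H/(T_H − T_C) = 296.15/17.15 = 17.2682.
Q_H = COP_HP · W = 17.2682 × 174 = 3000 kW.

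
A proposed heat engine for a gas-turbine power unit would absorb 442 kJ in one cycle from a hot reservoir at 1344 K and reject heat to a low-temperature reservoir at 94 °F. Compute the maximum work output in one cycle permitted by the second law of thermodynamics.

W_max ≈ 341 kJ

T_C = 94 °F → (94 − 32) × 5/9 = 34.44 °C = 307.59 K.
The second-law ceiling is the Carnot efficiency, η_max = 1 − T_C/T_H = 1 − 307.59/1344.00 = 0.7711.
W_max = η_max · Q_H = 0.7711 × 442 = 341 kJ.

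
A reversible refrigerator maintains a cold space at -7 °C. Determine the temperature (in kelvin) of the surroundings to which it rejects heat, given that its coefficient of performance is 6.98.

T_C = -7 °C → -7 + 273.15 = 266.15 K.
COP_R = T_C/(T_H − T_C) ⇒ T_H = T_C·(1 + 1/COP_R) = 266.15 × (1 + 1/6.98) = 304.3 K.

T_H ≈ 304.3 K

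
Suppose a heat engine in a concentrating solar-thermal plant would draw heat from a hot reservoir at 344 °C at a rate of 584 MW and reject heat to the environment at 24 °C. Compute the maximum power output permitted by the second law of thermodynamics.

T_H = 344 °C → 344 + 273.15 = 617.15 K.
T_C = 24 °C → 24 + 273.15 = 297.15 K.
The upper bound on efficiency is η_max = 1 − T_C/T_H = 1 − 297.15/617.15 = 0.5185.
W_max = η_max · Q_H = 0.5185 × 584 = 303 MW.

Ẇ_max ≈ 303 MW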